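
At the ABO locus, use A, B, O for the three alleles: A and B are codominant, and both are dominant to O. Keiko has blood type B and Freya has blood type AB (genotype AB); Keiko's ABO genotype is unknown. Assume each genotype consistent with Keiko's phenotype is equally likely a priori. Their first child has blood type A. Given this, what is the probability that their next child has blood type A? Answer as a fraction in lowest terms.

1/4

Possible genotypes: Keiko ∈ {BB, BO}; Freya ∈ {AB}.
Weight each parental genotype pair by prior × P(type-A child):
  BO × AB: posterior weight 1; P(next child type A) = 1/4.
Weighted sum = 1/4.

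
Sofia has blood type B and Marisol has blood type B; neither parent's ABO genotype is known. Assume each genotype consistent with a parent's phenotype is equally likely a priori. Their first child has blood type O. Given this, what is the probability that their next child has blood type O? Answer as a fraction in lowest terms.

1/4

Possible genotypes: Sofia ∈ {BB, BO}; Marisol ∈ {BB, BO}.
Weight each parental genotype pair by prior × P(type-O child):
  BO × BO: posterior weight 1; P(next child type O) = 1/4.
Weighted sum = 1/4.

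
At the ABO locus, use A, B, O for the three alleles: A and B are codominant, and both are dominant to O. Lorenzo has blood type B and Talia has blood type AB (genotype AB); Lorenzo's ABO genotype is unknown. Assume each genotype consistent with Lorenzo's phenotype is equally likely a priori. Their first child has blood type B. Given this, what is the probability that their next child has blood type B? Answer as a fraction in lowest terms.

Possible genotypes: Lorenzo ∈ {BB, BO}; Talia ∈ {AB}.
Weight each parental genotype pair by prior × P(type-B child):
  BB × AB: posterior weight 1/2; P(next child type B) = 1/2.
  BO × AB: posterior weight 1/2; P(next child type B) = 1/2.
Weighted sum = 1/2.

1/2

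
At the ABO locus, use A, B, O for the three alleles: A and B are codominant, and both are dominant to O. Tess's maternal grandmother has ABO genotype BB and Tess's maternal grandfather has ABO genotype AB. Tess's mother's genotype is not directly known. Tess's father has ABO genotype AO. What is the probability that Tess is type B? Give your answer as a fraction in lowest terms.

Tess's mother's ABO genotype from BB × AB: 1/2 AB, 1/2 BB.
Crossing each possibility with the father AO and summing P(type B): 1/2·1/4 + 1/2·1/2 = 3/8.

3/8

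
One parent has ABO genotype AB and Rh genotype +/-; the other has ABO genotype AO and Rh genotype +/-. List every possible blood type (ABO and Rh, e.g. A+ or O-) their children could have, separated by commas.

Gametes from AB × AO give offspring ABO genotypes AA, AB, AO, BO, i.e. phenotypes A, B, AB.
Rh cross +/- × +/- → phenotypes Rh+, Rh-.
Combining independently: A+, A-, B+, B-, AB+, AB-.

A+, A-, B+, B-, AB+, AB-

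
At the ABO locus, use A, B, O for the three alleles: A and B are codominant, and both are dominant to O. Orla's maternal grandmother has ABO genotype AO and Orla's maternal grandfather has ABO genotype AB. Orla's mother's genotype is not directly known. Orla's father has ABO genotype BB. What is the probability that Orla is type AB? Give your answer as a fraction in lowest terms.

1/2

Orla's mother's ABO genotype from AO × AB: 1/4 AA, 1/4 AB, 1/4 AO, 1/4 BO.
Crossing each possibility with the father BB and summing P(type AB): 1/4·1 + 1/4·1/2 + 1/4·1/2 + 1/4·0 = 1/2.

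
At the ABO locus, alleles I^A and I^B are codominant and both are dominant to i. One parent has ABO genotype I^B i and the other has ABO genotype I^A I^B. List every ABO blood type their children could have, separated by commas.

Gametes from I^B i × I^A I^B give offspring ABO genotypes I^A I^B, I^A i, I^B I^B, I^B i, i.e. phenotypes A, B, AB.

A, B, AB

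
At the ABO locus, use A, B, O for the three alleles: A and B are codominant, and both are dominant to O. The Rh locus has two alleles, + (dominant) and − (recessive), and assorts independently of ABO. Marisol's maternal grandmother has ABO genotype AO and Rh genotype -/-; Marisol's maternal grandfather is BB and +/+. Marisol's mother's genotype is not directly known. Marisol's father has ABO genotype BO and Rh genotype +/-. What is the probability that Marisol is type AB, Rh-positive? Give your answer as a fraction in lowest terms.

Marisol's mother's ABO genotype from AO × BB: 1/2 AB, 1/2 BO.
Crossing each possibility with the father BO and summing P(type AB): 1/2·1/4 + 1/2·0 = 1/8.
Similarly for Rh via the mother's Rh distribution: P(Rh+) = 3/4.
Independent loci: 1/8 × 3/4 = 3/32.

3/32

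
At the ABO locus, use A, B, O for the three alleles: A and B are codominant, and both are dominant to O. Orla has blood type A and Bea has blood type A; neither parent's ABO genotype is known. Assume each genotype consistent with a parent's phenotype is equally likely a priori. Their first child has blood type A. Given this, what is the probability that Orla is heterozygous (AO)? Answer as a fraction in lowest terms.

Possible genotypes: Orla ∈ {AA, AO}; Bea ∈ {AA, AO}.
Weight each parental genotype pair by prior × P(type-A child):
  AA × AA: posterior weight 4/15.
  AA × AO: posterior weight 4/15.
  AO × AA: posterior weight 4/15.
  AO × AO: posterior weight 1/5.
Sum the posterior weight over pairs where Orla is AO: 7/15.

7/15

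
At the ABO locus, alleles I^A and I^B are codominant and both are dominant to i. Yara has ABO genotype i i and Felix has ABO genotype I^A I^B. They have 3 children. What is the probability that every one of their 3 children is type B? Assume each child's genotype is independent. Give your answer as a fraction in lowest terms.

1/8

ABO cross i i × I^A I^B → 1/2 A, 1/2 B.
So P(type B) = 1/2 per child.
All 3 independent: (1/2)^3 = 1/8.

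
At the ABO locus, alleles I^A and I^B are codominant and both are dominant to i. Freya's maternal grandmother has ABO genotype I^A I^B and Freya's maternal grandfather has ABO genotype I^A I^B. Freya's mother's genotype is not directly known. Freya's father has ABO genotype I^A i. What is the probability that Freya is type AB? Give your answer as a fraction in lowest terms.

Freya's mother's ABO genotype from I^A I^B × I^A I^B: 1/4 I^A I^A, 1/2 I^A I^B, 1/4 I^B I^B.
Crossing each possibility with the father I^A i and summing P(type AB): 1/4·0 + 1/2·1/4 + 1/4·1/2 = 1/4.

1/4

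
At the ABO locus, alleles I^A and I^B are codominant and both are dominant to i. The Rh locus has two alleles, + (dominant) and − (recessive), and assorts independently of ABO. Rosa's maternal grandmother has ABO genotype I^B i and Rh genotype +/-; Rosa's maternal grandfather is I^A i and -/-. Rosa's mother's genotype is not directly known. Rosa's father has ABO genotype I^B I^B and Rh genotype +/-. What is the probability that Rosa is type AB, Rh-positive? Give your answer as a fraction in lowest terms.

Rosa's mother's ABO genotype from I^B i × I^A i: 1/4 I^A I^B, 1/4 I^A i, 1/4 I^B i, 1/4 i i.
Crossing each possibility with the father I^B I^B and summing P(type AB): 1/4·1/2 + 1/4·1/2 + 1/4·0 + 1/4·0 = 1/4.
Similarly for Rh via the mother's Rh distribution: P(Rh+) = 5/8.
Independent loci: 1/4 × 5/8 = 5/32.

5/32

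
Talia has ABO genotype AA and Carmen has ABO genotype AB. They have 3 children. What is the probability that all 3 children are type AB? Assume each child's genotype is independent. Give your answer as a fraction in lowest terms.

ABO cross AA × AB → 1/2 A, 1/2 AB.
So P(type AB) = 1/2 per child.
All 3 independent: (1/2)^3 = 1/8.

1/8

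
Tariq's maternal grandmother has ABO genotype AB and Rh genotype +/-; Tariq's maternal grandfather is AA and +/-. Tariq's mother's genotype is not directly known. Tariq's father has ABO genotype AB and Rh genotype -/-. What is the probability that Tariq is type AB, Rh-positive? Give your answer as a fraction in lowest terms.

Tariq's mother's ABO genotype from AB × AA: 1/2 AA, 1/2 AB.
Crossing each possibility with the father AB and summing P(type AB): 1/2·1/2 + 1/2·1/2 = 1/2.
Similarly for Rh via the mother's Rh distribution: P(Rh+) = 1/2.
Independent loci: 1/2 × 1/2 = 1/4.

1/4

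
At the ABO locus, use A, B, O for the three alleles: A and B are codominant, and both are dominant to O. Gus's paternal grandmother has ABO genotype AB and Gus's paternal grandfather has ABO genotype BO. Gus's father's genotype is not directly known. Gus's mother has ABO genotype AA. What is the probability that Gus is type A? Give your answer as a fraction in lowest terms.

1/2

Gus's father's ABO genotype from AB × BO: 1/4 AB, 1/4 AO, 1/4 BB, 1/4 BO.
Crossing each possibility with the mother AA and summing P(type A): 1/4·1/2 + 1/4·1 + 1/4·0 + 1/4·1/2 = 1/2.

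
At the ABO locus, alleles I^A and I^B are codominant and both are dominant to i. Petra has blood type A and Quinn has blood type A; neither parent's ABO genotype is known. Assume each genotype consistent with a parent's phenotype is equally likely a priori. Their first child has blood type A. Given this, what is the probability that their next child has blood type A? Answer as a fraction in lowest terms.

19/20

Possible genotypes: Petra ∈ {I^A I^A, I^A i}; Quinn ∈ {I^A I^A, I^A i}.
Weight each parental genotype pair by prior × P(type-A child):
  I^A I^A × I^A I^A: posterior weight 4/15; P(next child type A) = 1.
  I^A I^A × I^A i: posterior weight 4/15; P(next child type A) = 1.
  I^A i × I^A I^A: posterior weight 4/15; P(next child type A) = 1.
  I^A i × I^A i: posterior weight 1/5; P(next child type A) = 3/4.
Weighted sum = 19/20.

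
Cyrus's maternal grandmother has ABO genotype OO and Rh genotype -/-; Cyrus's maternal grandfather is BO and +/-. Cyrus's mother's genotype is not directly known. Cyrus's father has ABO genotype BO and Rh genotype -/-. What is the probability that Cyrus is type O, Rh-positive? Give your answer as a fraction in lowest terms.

Cyrus's mother's ABO genotype from OO × BO: 1/2 BO, 1/2 OO.
Crossing each possibility with the father BO and summing P(type O): 1/2·1/4 + 1/2·1/2 = 3/8.
Similarly for Rh via the mother's Rh distribution: P(Rh+) = 1/4.
Independent loci: 3/8 × 1/4 = 3/32.

3/32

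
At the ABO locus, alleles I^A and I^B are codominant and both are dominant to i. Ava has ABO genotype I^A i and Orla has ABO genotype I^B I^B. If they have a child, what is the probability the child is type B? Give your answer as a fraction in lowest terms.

ABO cross I^A i × I^B I^B → offspring phenotypes: 1/2 B, 1/2 AB.
So P(type B) = 1/2.

1/2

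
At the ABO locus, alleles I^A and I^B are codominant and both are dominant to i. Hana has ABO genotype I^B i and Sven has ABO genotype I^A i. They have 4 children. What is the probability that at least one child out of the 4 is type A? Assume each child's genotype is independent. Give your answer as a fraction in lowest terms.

ABO cross I^B i × I^A i → 1/4 O, 1/4 A, 1/4 B, 1/4 AB.
So P(type A) = 1/4 per child.
P(none) = (3/4)^4 = 81/256; P(at least one) = 1 − 81/256 = 175/256.

175/256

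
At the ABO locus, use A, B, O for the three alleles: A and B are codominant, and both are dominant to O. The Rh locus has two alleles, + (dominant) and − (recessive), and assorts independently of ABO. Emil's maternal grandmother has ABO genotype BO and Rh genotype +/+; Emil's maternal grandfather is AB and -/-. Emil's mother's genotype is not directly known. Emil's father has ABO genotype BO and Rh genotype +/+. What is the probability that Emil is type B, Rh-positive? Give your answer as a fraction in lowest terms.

Emil's mother's ABO genotype from BO × AB: 1/4 AB, 1/4 AO, 1/4 BB, 1/4 BO.
Crossing each possibility with the father BO and summing P(type B): 1/4·1/2 + 1/4·1/4 + 1/4·1 + 1/4·3/4 = 5/8.
Similarly for Rh via the mother's Rh distribution: P(Rh+) = 1.
Independent loci: 5/8 × 1 = 5/8.

5/8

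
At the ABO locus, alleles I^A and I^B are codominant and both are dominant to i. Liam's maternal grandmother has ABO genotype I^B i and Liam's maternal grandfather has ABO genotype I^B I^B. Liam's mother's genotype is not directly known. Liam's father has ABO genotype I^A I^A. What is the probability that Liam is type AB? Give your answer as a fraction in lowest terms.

Liam's mother's ABO genotype from I^B i × I^B I^B: 1/2 I^B I^B, 1/2 I^B i.
Crossing each possibility with the father I^A I^A and summing P(type AB): 1/2·1 + 1/2·1/2 = 3/4.

3/4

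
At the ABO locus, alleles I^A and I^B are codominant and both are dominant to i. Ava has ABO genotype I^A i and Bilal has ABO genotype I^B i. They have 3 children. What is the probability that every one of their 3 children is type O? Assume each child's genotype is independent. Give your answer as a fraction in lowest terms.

ABO cross I^A i × I^B i → 1/4 O, 1/4 A, 1/4 B, 1/4 AB.
So P(type O) = 1/4 per child.
All 3 independent: (1/4)^3 = 1/64.

1/64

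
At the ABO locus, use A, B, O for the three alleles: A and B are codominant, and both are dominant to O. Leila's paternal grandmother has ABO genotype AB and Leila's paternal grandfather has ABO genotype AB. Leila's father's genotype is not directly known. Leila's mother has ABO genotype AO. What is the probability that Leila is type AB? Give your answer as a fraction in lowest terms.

1/4

Leila's father's ABO genotype from AB × AB: 1/4 AA, 1/2 AB, 1/4 BB.
Crossing each possibility with the mother AO and summing P(type AB): 1/4·0 + 1/2·1/4 + 1/4·1/2 = 1/4.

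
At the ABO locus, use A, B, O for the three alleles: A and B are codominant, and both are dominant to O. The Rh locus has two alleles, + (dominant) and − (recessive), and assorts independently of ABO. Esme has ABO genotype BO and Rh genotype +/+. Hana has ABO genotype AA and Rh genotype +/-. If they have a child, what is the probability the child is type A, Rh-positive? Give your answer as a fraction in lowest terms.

1/2

ABO cross BO × AA → offspring phenotypes: 1/2 A, 1/2 AB.
Rh cross +/+ × +/- → 1 Rh+.
Independent loci: P(type A, Rh-positive) = 1/2 × 1 = 1/2.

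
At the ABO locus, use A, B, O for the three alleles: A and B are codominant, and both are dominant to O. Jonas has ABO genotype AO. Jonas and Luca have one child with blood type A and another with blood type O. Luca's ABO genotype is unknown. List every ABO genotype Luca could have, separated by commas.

AO, BO, OO

For each candidate genotype of Luca, check whether crossing it with AO can produce every observed child phenotype.
  AA → possible child types {A} ✗
  AB → possible child types {A, B, AB} ✗
  AO → possible child types {O, A} ✓
  BB → possible child types {B, AB} ✗
  BO → possible child types {O, A, B, AB} ✓
  OO → possible child types {O, A} ✓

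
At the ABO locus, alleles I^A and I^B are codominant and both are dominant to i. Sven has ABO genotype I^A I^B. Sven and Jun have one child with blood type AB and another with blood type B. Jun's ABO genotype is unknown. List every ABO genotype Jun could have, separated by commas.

I^A I^B, I^A i, I^B I^B, I^B i

For each candidate genotype of Jun, check whether crossing it with I^A I^B can produce every observed child phenotype.
  I^A I^A → possible child types {A, AB} ✗
  I^A I^B → possible child types {A, B, AB} ✓
  I^A i → possible child types {A, B, AB} ✓
  I^B I^B → possible child types {B, AB} ✓
  I^B i → possible child types {A, B, AB} ✓
  i i → possible child types {A, B} ✗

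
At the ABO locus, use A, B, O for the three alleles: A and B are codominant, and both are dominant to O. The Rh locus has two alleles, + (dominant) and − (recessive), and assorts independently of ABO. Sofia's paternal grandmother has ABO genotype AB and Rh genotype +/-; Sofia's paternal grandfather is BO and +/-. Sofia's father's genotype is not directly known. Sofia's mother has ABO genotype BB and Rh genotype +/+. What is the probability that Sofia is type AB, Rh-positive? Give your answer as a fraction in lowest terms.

Sofia's father's ABO genotype from AB × BO: 1/4 AB, 1/4 AO, 1/4 BB, 1/4 BO.
Crossing each possibility with the mother BB and summing P(type AB): 1/4·1/2 + 1/4·1/2 + 1/4·0 + 1/4·0 = 1/4.
Similarly for Rh via the father's Rh distribution: P(Rh+) = 1.
Independent loci: 1/4 × 1 = 1/4.

1/4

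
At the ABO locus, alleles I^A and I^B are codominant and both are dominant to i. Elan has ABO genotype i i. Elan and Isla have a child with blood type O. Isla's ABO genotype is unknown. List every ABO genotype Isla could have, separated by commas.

I^A i, I^B i, i i

For each candidate genotype of Isla, check whether crossing it with i i can produce every observed child phenotype.
  I^A I^A → possible child types {A} ✗
  I^A I^B → possible child types {A, B} ✗
  I^A i → possible child types {O, A} ✓
  I^B I^B → possible child types {B} ✗
  I^B i → possible child types {O, B} ✓
  i i → possible child types {O} ✓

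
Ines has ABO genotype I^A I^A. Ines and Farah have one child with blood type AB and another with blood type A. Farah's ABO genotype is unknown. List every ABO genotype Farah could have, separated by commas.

For each candidate genotype of Farah, check whether crossing it with I^A I^A can produce every observed child phenotype.
  I^A I^A → possible child types {A} ✗
  I^A I^B → possible child types {A, AB} ✓
  I^A i → possible child types {A} ✗
  I^B I^B → possible child types {AB} ✗
  I^B i → possible child types {A, AB} ✓
  i i → possible child types {A} ✗

I^A I^B, I^B i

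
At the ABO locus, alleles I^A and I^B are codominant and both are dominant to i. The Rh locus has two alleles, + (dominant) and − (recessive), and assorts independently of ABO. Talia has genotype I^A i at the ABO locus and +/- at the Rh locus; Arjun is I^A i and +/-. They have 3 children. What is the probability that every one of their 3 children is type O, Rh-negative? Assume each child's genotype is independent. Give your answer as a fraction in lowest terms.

1/4096

ABO cross I^A i × I^A i → 1/4 O, 3/4 A.
Rh cross +/- × +/- → 3/4 Rh+, 1/4 Rh-; so P(type O, Rh-negative) = 1/4 × 1/4 = 1/16 per child.
All 3 independent: (1/16)^3 = 1/4096.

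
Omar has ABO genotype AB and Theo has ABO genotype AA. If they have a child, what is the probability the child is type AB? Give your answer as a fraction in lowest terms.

1/2

ABO cross AB × AA → offspring phenotypes: 1/2 A, 1/2 AB.
So P(type AB) = 1/2.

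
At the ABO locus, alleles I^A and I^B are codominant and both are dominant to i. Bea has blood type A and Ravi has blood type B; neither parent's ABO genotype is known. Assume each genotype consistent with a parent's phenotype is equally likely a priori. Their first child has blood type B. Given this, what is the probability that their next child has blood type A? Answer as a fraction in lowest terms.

1/12

Possible genotypes: Bea ∈ {I^A I^A, I^A i}; Ravi ∈ {I^B I^B, I^B i}.
Weight each parental genotype pair by prior × P(type-B child):
  I^A i × I^B I^B: posterior weight 2/3; P(next child type A) = 0.
  I^A i × I^B i: posterior weight 1/3; P(next child type A) = 1/4.
Weighted sum = 1/12.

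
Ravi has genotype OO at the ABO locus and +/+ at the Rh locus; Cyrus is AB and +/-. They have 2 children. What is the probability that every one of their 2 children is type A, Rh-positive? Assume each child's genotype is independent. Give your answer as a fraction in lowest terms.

ABO cross OO × AB → 1/2 A, 1/2 B.
Rh cross +/+ × +/- → 1 Rh+; so P(type A, Rh-positive) = 1/2 × 1 = 1/2 per child.
All 2 independent: (1/2)^2 = 1/4.

1/4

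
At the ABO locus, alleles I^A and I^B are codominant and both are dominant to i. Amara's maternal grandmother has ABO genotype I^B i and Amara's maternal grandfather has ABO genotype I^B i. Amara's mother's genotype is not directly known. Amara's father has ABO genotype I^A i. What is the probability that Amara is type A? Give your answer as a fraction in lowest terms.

Amara's mother's ABO genotype from I^B i × I^B i: 1/4 I^B I^B, 1/2 I^B i, 1/4 i i.
Crossing each possibility with the father I^A i and summing P(type A): 1/4·0 + 1/2·1/4 + 1/4·1/2 = 1/4.

1/4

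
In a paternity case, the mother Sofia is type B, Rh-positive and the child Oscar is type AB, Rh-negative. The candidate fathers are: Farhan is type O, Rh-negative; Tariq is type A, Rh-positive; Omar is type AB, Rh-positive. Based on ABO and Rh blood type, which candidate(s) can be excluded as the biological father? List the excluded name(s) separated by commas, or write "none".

A candidate is excluded only if no genotype consistent with his phenotype could produce a type AB, Rh-negative child with a type B, Rh-positive mother.
Farhan (type O, Rh-): no genotype consistent with that phenotype can produce a type-AB Rh- child with a type-B mother.

Farhan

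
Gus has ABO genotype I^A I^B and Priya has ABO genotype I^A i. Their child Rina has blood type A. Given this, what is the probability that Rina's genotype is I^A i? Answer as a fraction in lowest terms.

Cross I^A I^B × I^A i → 1/4 I^A I^A, 1/4 I^A I^B, 1/4 I^A i, 1/4 I^B i.
Type-A genotypes among offspring: I^A I^A (1/4), I^A i (1/4); total 1/2.
P(I^A i | type A) = (1/4) / (1/2) = 1/2.

1/2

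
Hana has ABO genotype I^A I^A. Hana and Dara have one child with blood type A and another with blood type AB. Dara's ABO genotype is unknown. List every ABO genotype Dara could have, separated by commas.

For each candidate genotype of Dara, check whether crossing it with I^A I^A can produce every observed child phenotype.
  I^A I^A → possible child types {A} ✗
  I^A I^B → possible child types {A, AB} ✓
  I^A i → possible child types {A} ✗
  I^B I^B → possible child types {AB} ✗
  I^B i → possible child types {A, AB} ✓
  i i → possible child types {A} ✗

I^A I^B, I^B i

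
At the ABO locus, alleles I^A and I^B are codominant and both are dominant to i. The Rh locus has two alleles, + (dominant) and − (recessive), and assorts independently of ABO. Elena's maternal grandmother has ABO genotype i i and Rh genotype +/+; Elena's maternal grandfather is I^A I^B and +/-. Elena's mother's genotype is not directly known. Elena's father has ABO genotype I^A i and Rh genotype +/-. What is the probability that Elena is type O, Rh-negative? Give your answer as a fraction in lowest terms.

Elena's mother's ABO genotype from i i × I^A I^B: 1/2 I^A i, 1/2 I^B i.
Crossing each possibility with the father I^A i and summing P(type O): 1/2·1/4 + 1/2·1/4 = 1/4.
Similarly for Rh via the mother's Rh distribution: P(Rh-) = 1/8.
Independent loci: 1/4 × 1/8 = 1/32.

1/32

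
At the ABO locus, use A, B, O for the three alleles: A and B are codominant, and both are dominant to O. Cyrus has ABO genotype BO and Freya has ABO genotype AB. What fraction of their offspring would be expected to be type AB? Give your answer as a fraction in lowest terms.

ABO cross BO × AB → offspring phenotypes: 1/4 A, 1/2 B, 1/4 AB.
So P(type AB) = 1/4.

1/4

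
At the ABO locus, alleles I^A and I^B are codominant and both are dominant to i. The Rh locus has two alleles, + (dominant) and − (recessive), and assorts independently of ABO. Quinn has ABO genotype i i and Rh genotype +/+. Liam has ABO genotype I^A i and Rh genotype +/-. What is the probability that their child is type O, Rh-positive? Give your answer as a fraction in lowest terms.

1/2

ABO cross i i × I^A i → offspring phenotypes: 1/2 O, 1/2 A.
Rh cross +/+ × +/- → 1 Rh+.
Independent loci: P(type O, Rh-positive) = 1/2 × 1 = 1/2.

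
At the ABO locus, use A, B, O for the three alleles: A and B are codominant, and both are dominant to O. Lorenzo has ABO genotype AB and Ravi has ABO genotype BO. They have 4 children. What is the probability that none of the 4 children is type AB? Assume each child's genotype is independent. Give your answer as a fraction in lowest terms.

ABO cross AB × BO → 1/4 A, 1/2 B, 1/4 AB.
So P(type AB) = 1/4 per child.
P(not type AB) = 3/4 for one child; (3/4)^4 = 81/256.

81/256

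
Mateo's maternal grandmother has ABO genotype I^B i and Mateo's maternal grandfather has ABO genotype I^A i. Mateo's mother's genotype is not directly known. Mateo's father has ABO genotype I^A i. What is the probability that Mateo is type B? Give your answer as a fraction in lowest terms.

1/8

Mateo's mother's ABO genotype from I^B i × I^A i: 1/4 I^A I^B, 1/4 I^A i, 1/4 I^B i, 1/4 i i.
Crossing each possibility with the father I^A i and summing P(type B): 1/4·1/4 + 1/4·0 + 1/4·1/4 + 1/4·0 = 1/8.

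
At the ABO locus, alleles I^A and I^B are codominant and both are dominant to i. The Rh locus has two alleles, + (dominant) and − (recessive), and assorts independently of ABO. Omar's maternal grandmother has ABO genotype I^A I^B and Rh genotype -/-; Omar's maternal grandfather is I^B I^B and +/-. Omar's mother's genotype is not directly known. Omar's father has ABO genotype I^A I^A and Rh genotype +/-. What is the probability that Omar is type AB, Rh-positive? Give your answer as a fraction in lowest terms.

Omar's mother's ABO genotype from I^A I^B × I^B I^B: 1/2 I^A I^B, 1/2 I^B I^B.
Crossing each possibility with the father I^A I^A and summing P(type AB): 1/2·1/2 + 1/2·1 = 3/4.
Similarly for Rh via the mother's Rh distribution: P(Rh+) = 5/8.
Independent loci: 3/4 × 5/8 = 15/32.

15/32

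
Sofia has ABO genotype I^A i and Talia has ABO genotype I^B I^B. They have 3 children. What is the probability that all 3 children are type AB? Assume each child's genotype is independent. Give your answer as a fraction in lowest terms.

1/8

ABO cross I^A i × I^B I^B → 1/2 B, 1/2 AB.
So P(type AB) = 1/2 per child.
All 3 independent: (1/2)^3 = 1/8.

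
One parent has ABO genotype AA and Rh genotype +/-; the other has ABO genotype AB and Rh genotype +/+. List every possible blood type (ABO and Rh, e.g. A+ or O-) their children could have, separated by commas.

A+, AB+

Gametes from AA × AB give offspring ABO genotypes AA, AB, i.e. phenotypes A, AB.
Rh cross +/- × +/+ → phenotypes Rh+.
Combining independently: A+, AB+.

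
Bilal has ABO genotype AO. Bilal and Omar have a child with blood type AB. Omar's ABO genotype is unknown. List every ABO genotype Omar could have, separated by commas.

AB, BB, BO

For each candidate genotype of Omar, check whether crossing it with AO can produce every observed child phenotype.
  AA → possible child types {A} ✗
  AB → possible child types {A, B, AB} ✓
  AO → possible child types {O, A} ✗
  BB → possible child types {B, AB} ✓
  BO → possible child types {O, A, B, AB} ✓
  OO → possible child types {O, A} ✗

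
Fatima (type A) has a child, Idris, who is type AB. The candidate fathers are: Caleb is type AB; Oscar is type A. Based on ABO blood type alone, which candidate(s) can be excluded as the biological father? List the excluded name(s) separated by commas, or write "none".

A candidate is excluded only if no genotype consistent with his phenotype could produce a type AB child with a type A mother.
Oscar (type A): no genotype consistent with that phenotype can produce a type-AB child with a type-A mother.

Oscar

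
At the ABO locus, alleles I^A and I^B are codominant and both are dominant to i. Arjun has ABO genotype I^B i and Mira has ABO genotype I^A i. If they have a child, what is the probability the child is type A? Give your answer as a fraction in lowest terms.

ABO cross I^B i × I^A i → offspring phenotypes: 1/4 O, 1/4 A, 1/4 B, 1/4 AB.
So P(type A) = 1/4.

1/4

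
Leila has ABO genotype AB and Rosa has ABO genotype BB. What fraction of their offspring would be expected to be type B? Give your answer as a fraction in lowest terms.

ABO cross AB × BB → offspring phenotypes: 1/2 B, 1/2 AB.
So P(type B) = 1/2.

1/2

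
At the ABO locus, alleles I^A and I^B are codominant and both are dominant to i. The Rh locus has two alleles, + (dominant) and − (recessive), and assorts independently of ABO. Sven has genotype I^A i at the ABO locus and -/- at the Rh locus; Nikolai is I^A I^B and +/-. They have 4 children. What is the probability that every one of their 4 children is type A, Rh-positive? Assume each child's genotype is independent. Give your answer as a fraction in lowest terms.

1/256

ABO cross I^A i × I^A I^B → 1/2 A, 1/4 B, 1/4 AB.
Rh cross -/- × +/- → 1/2 Rh+, 1/2 Rh-; so P(type A, Rh-positive) = 1/2 × 1/2 = 1/4 per child.
All 4 independent: (1/4)^4 = 1/256.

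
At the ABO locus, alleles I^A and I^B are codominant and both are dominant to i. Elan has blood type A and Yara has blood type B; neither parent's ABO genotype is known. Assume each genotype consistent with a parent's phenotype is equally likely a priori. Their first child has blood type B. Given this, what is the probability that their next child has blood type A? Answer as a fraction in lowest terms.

1/12

Possible genotypes: Elan ∈ {I^A I^A, I^A i}; Yara ∈ {I^B I^B, I^B i}.
Weight each parental genotype pair by prior × P(type-B child):
  I^A i × I^B I^B: posterior weight 2/3; P(next child type A) = 0.
  I^A i × I^B i: posterior weight 1/3; P(next child type A) = 1/4.
Weighted sum = 1/12.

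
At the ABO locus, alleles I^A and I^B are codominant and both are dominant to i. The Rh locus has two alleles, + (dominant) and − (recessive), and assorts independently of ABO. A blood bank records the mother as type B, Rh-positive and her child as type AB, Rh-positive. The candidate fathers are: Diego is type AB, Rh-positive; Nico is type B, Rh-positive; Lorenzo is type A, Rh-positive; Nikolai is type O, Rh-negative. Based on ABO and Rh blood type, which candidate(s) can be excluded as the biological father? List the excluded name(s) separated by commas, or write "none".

Nico, Nikolai

A candidate is excluded only if no genotype consistent with his phenotype could produce a type AB, Rh-positive child with a type B, Rh-positive mother.
Nico (type B, Rh+): no genotype consistent with that phenotype can produce a type-AB Rh+ child with a type-B mother.
Nikolai (type O, Rh-): no genotype consistent with that phenotype can produce a type-AB Rh+ child with a type-B mother.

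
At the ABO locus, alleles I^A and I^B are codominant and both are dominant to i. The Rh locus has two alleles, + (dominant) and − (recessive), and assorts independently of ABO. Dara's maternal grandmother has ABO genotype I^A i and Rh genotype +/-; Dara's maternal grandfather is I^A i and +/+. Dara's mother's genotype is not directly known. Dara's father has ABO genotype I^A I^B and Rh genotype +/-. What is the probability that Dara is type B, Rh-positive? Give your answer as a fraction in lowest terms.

Dara's mother's ABO genotype from I^A i × I^A i: 1/4 I^A I^A, 1/2 I^A i, 1/4 i i.
Crossing each possibility with the father I^A I^B and summing P(type B): 1/4·0 + 1/2·1/4 + 1/4·1/2 = 1/4.
Similarly for Rh via the mother's Rh distribution: P(Rh+) = 7/8.
Independent loci: 1/4 × 7/8 = 7/32.

7/32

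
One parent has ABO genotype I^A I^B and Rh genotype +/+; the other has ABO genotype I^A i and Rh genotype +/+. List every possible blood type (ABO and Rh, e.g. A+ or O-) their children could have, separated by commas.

Gametes from I^A I^B × I^A i give offspring ABO genotypes I^A I^A, I^A I^B, I^A i, I^B i, i.e. phenotypes A, B, AB.
Rh cross +/+ × +/+ → phenotypes Rh+.
Combining independently: A+, B+, AB+.

A+, B+, AB+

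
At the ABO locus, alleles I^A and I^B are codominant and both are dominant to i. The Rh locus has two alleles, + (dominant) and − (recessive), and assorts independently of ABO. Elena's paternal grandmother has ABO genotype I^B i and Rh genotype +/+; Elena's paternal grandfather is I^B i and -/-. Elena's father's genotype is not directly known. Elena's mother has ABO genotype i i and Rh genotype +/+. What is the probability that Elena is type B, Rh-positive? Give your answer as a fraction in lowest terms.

1/2

Elena's father's ABO genotype from I^B i × I^B i: 1/4 I^B I^B, 1/2 I^B i, 1/4 i i.
Crossing each possibility with the mother i i and summing P(type B): 1/4·1 + 1/2·1/2 + 1/4·0 = 1/2.
Similarly for Rh via the father's Rh distribution: P(Rh+) = 1.
Independent loci: 1/2 × 1 = 1/2.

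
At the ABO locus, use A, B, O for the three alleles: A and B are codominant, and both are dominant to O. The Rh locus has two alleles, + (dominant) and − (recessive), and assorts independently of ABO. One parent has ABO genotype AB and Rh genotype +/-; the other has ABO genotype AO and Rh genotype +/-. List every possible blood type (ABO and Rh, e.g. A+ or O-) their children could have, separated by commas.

Gametes from AB × AO give offspring ABO genotypes AA, AB, AO, BO, i.e. phenotypes A, B, AB.
Rh cross +/- × +/- → phenotypes Rh+, Rh-.
Combining independently: A+, A-, B+, B-, AB+, AB-.

A+, A-, B+, B-, AB+, AB-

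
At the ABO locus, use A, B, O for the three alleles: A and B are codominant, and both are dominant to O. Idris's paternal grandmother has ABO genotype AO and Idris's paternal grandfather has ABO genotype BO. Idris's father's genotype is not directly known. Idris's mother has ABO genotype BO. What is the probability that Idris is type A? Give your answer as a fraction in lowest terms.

Idris's father's ABO genotype from AO × BO: 1/4 AB, 1/4 AO, 1/4 BO, 1/4 OO.
Crossing each possibility with the mother BO and summing P(type A): 1/4·1/4 + 1/4·1/4 + 1/4·0 + 1/4·0 = 1/8.

1/8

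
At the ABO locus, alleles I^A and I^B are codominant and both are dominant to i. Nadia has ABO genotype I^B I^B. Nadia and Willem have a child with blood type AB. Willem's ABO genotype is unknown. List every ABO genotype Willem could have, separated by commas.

I^A I^A, I^A I^B, I^A i

For each candidate genotype of Willem, check whether crossing it with I^B I^B can produce every observed child phenotype.
  I^A I^A → possible child types {AB} ✓
  I^A I^B → possible child types {B, AB} ✓
  I^A i → possible child types {B, AB} ✓
  I^B I^B → possible child types {B} ✗
  I^B i → possible child types {B} ✗
  i i → possible child types {B} ✗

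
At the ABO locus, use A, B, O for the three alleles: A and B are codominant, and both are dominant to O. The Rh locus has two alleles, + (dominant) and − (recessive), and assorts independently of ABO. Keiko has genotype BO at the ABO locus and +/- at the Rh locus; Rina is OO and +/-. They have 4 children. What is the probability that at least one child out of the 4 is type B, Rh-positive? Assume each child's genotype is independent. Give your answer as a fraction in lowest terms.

3471/4096

ABO cross BO × OO → 1/2 O, 1/2 B.
Rh cross +/- × +/- → 3/4 Rh+, 1/4 Rh-; so P(type B, Rh-positive) = 1/2 × 3/4 = 3/8 per child.
P(none) = (5/8)^4 = 625/4096; P(at least one) = 1 − 625/4096 = 3471/4096.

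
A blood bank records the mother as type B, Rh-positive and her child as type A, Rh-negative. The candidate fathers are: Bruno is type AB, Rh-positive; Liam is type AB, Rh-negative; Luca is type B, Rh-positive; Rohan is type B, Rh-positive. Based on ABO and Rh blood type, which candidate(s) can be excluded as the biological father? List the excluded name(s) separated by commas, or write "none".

Luca, Rohan

A candidate is excluded only if no genotype consistent with his phenotype could produce a type A, Rh-negative child with a type B, Rh-positive mother.
Luca (type B, Rh+): no genotype consistent with that phenotype can produce a type-A Rh- child with a type-B mother.
Rohan (type B, Rh+): no genotype consistent with that phenotype can produce a type-A Rh- child with a type-B mother.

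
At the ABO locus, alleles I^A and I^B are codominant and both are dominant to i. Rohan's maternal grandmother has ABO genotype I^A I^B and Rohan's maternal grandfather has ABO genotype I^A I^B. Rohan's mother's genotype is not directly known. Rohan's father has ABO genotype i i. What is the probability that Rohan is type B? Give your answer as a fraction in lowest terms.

Rohan's mother's ABO genotype from I^A I^B × I^A I^B: 1/4 I^A I^A, 1/2 I^A I^B, 1/4 I^B I^B.
Crossing each possibility with the father i i and summing P(type B): 1/4·0 + 1/2·1/2 + 1/4·1 = 1/2.

1/2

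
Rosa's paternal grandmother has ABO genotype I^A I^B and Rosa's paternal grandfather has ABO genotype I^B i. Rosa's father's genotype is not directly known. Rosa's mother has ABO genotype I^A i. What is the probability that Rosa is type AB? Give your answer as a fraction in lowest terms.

Rosa's father's ABO genotype from I^A I^B × I^B i: 1/4 I^A I^B, 1/4 I^A i, 1/4 I^B I^B, 1/4 I^B i.
Crossing each possibility with the mother I^A i and summing P(type AB): 1/4·1/4 + 1/4·0 + 1/4·1/2 + 1/4·1/4 = 1/4.

1/4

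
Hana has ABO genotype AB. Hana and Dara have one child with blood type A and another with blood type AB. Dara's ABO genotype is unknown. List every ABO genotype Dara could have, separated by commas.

AA, AB, AO, BO

For each candidate genotype of Dara, check whether crossing it with AB can produce every observed child phenotype.
  AA → possible child types {A, AB} ✓
  AB → possible child types {A, B, AB} ✓
  AO → possible child types {A, B, AB} ✓
  BB → possible child types {B, AB} ✗
  BO → possible child types {A, B, AB} ✓
  OO → possible child types {A, B} ✗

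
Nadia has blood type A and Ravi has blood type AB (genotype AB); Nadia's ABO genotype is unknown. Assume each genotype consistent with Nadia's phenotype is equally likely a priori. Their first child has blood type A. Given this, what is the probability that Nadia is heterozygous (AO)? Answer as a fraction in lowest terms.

1/2

Possible genotypes: Nadia ∈ {AA, AO}; Ravi ∈ {AB}.
Weight each parental genotype pair by prior × P(type-A child):
  AA × AB: posterior weight 1/2.
  AO × AB: posterior weight 1/2.
Sum the posterior weight over pairs where Nadia is AO: 1/2.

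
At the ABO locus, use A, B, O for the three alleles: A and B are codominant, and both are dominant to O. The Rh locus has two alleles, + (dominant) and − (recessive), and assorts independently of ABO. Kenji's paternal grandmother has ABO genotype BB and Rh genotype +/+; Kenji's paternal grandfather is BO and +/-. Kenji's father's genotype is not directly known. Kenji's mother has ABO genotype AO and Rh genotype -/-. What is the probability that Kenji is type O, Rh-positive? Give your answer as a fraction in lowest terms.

Kenji's father's ABO genotype from BB × BO: 1/2 BB, 1/2 BO.
Crossing each possibility with the mother AO and summing P(type O): 1/2·0 + 1/2·1/4 = 1/8.
Similarly for Rh via the father's Rh distribution: P(Rh+) = 3/4.
Independent loci: 1/8 × 3/4 = 3/32.

3/32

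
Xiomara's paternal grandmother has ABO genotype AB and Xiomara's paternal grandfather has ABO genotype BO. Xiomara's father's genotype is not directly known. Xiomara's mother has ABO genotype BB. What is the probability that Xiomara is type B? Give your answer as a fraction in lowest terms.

Xiomara's father's ABO genotype from AB × BO: 1/4 AB, 1/4 AO, 1/4 BB, 1/4 BO.
Crossing each possibility with the mother BB and summing P(type B): 1/4·1/2 + 1/4·1/2 + 1/4·1 + 1/4·1 = 3/4.

3/4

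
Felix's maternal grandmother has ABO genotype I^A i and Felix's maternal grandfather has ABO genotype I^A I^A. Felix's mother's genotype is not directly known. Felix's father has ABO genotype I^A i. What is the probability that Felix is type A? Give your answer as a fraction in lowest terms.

7/8

Felix's mother's ABO genotype from I^A i × I^A I^A: 1/2 I^A I^A, 1/2 I^A i.
Crossing each possibility with the father I^A i and summing P(type A): 1/2·1 + 1/2·3/4 = 7/8.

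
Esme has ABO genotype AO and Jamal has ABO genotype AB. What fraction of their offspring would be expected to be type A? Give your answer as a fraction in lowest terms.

ABO cross AO × AB → offspring phenotypes: 1/2 A, 1/4 B, 1/4 AB.
So P(type A) = 1/2.

1/2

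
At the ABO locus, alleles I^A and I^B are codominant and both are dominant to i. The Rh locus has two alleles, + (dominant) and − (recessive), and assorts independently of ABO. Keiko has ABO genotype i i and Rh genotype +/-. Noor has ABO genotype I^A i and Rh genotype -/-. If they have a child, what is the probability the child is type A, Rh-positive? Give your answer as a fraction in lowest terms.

1/4

ABO cross i i × I^A i → offspring phenotypes: 1/2 O, 1/2 A.
Rh cross +/- × -/- → 1/2 Rh+, 1/2 Rh-.
Independent loci: P(type A, Rh-positive) = 1/2 × 1/2 = 1/4.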